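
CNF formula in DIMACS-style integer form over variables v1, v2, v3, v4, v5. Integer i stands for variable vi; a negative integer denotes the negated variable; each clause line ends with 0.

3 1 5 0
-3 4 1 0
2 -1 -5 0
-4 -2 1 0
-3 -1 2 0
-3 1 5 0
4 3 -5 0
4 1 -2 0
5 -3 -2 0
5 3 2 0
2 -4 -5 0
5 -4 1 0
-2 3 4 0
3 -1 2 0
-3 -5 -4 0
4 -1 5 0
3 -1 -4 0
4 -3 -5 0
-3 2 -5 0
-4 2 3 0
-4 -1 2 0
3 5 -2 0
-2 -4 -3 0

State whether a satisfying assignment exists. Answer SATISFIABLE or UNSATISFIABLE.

v3 = True:
  v4 = True:
    propagation gives v5=False, v1=True, v2=True; an empty clause results — contradiction.
  v4 = False:
    propagation gives v1=True, v2=True, v5=True; an empty clause results — contradiction.
v3 = False:
  v2 = True:
    propagation gives v4=True, v1=True; an empty clause results — contradiction.
  v2 = False:
    propagation gives v5=True, v1=False, v4=True; an empty clause results — contradiction.
Every branch closes, so no satisfying assignment exists.

UNSATISFIABLE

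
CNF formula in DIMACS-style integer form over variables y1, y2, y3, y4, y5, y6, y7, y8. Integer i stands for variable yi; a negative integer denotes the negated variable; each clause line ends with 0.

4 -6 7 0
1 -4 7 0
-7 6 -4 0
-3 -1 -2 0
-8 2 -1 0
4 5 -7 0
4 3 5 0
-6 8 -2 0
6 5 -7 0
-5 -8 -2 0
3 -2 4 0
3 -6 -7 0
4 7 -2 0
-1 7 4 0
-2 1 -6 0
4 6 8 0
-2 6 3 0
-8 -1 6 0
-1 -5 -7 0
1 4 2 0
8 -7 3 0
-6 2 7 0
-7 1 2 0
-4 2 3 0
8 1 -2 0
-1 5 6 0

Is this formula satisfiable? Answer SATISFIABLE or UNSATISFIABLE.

SATISFIABLE

Set y1 = True and propagate.
Set y2 = False and propagate.
  then y8 is forced to False.
The remaining clauses are satisfied by y3 = True, y4 = True, y5 = True, y6 = False, y7 = False.
So y1=T, y2=F, y3=T, y4=T, y5=T, y6=F, y7=F, y8=F is a satisfying assignment.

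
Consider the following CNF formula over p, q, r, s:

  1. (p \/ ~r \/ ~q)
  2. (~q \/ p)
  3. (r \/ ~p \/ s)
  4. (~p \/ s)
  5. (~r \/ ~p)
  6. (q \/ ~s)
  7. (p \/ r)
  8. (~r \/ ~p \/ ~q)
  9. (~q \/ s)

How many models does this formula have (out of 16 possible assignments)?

2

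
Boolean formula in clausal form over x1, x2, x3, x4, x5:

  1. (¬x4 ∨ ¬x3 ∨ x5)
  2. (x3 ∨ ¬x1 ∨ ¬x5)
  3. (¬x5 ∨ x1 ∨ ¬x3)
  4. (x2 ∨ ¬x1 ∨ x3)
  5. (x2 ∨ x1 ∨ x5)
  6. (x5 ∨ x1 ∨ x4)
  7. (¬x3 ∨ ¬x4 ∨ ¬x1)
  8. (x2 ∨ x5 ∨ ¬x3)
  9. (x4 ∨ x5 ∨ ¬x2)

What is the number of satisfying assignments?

8

Split on x5, then x1.
  x5=T, x1=T: remaining (x2,x3,x4) ∈ {(F,T,F); (T,T,F)} — 2.
  x5=T, x1=F: remaining (x2,x3,x4) ∈ {(F,F,F); (F,F,T); (T,F,F); (T,F,T)} — 4.
  x5=F, x1=T: remaining (x2,x3,x4) ∈ {(T,F,T)} — 1.
  x5=F, x1=F: remaining (x2,x3,x4) ∈ {(T,F,T)} — 1.
Total: 2 + 4 + 1 + 1 = 8.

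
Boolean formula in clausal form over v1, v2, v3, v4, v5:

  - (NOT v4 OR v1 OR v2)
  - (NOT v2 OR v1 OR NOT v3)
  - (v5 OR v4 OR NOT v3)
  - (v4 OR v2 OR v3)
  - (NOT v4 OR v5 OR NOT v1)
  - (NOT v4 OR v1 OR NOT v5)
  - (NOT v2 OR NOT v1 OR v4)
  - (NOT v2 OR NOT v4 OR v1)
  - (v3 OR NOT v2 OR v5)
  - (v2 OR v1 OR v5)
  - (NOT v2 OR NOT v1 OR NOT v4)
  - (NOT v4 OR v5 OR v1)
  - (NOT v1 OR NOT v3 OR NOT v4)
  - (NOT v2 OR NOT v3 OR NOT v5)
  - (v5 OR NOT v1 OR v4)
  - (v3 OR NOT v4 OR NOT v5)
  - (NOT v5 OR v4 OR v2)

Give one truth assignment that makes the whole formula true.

v1=0  v2=1  v3=0  v4=0  v5=1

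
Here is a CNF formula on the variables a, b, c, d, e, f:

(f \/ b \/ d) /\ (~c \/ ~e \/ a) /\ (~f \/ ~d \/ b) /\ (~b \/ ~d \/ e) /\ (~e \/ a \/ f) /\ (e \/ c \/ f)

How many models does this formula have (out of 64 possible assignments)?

Case analysis on e and f:
  e=1, f=1: 9 of the 16 assignments to (a,b,c,d) work.
  e=1, f=0: c free; 3 ways for (a,b,d) × 2^1 = 6.
  e=0, f=1: forces d=0; a, b, c free → 2^3 = 8.
  e=0, f=0: remaining (a,b,c,d) ∈ {(0,0,1,1); (0,1,1,0); (1,0,1,1); (1,1,1,0)} — 4.
Total: 9 + 6 + 8 + 4 = 27.

27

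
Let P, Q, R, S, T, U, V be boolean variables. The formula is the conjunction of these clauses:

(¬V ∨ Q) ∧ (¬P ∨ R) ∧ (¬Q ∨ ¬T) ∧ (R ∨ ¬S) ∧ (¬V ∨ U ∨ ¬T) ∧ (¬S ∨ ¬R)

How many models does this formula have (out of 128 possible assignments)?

Case analysis on R and Q:
  R=T, Q=T: forces S=F; T=F; P, U, V free → 2^3 = 8.
  R=T, Q=F: forces S=F; V=F; P, T, U free → 2^3 = 8.
  R=F, Q=T: remaining (P,S,T,U,V) ∈ {(F,F,F,F,F); (F,F,F,F,T); (F,F,F,T,F); (F,F,F,T,T)} — 4.
  R=F, Q=F: remaining (P,S,T,U,V) ∈ {(F,F,F,F,F); (F,F,F,T,F); (F,F,T,F,F); (F,F,T,T,F)} — 4.
Total: 8 + 8 + 4 + 4 = 24.

24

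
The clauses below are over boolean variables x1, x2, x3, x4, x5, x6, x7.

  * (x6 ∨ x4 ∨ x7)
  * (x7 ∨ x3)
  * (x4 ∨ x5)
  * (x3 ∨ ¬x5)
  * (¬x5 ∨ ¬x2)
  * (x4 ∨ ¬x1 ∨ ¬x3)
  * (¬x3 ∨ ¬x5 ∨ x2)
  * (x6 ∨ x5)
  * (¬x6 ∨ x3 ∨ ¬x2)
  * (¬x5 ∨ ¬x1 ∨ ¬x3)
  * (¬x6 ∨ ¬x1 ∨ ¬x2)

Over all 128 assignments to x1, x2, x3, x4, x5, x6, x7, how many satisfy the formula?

Split on x3, then x5.
  x3=T, x5=T: a clause becomes empty — 0.
  x3=T, x5=F: x7 free; 3 ways for (x1,x2,x4,x6) × 2^1 = 6.
  x3=F, x5=T: a clause becomes empty — 0.
  x3=F, x5=F: remaining (x1,x2,x4,x6,x7) ∈ {(F,F,T,T,T); (T,F,T,T,T)} — 2.
Total: 0 + 6 + 0 + 2 = 8.

8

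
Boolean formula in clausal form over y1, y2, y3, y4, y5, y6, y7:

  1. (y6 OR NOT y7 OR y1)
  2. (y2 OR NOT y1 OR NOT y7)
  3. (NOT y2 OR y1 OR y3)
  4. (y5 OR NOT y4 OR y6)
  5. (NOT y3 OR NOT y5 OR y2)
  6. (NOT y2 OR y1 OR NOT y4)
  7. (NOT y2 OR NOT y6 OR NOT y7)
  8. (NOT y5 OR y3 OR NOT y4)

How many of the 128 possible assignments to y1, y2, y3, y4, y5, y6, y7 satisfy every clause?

42

Split on y2, then y1.
  y2=1, y1=1: 17 of the 32 assignments to (y3,y4,y5,y6,y7) work.
  y2=1, y1=0: remaining (y3,y4,y5,y6,y7) ∈ {(1,0,0,0,0); (1,0,0,1,0); (1,0,1,0,0); (1,0,1,1,0)} — 4.
  y2=0, y1=1: 8 of the 32 assignments to (y3,y4,y5,y6,y7) work.
  y2=0, y1=0: 13 of the 32 assignments to (y3,y4,y5,y6,y7) work.
Total: 17 + 4 + 8 + 13 = 42.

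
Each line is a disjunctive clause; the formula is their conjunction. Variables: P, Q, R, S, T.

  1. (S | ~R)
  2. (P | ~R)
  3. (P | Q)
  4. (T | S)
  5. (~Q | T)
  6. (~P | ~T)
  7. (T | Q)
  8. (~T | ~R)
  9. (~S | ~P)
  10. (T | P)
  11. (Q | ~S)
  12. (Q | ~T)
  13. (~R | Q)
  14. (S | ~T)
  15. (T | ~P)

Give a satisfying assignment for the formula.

P=False, Q=True, R=False, S=True, T=True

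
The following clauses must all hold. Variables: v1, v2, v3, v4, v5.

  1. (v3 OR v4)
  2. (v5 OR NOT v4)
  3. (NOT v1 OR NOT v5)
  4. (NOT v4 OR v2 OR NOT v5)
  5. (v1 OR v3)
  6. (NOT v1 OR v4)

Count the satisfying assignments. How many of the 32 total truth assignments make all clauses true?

The models are:
  v1=0 v2=0 v3=1 v4=0 v5=0
  v1=0 v2=0 v3=1 v4=0 v5=1
  v1=0 v2=1 v3=1 v4=0 v5=0
  v1=0 v2=1 v3=1 v4=0 v5=1
  v1=0 v2=1 v3=1 v4=1 v5=1
Count: 5.

5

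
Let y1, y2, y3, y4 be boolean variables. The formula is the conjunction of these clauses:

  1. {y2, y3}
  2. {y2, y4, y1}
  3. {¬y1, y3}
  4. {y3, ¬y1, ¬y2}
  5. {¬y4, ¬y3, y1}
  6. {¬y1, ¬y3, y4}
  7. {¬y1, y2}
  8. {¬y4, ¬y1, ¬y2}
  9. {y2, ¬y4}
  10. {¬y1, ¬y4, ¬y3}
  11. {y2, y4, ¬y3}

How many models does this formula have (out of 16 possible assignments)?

3

The models are:
  y1=F y2=T y3=F y4=F
  y1=F y2=T y3=F y4=T
  y1=F y2=T y3=T y4=F
Count: 3.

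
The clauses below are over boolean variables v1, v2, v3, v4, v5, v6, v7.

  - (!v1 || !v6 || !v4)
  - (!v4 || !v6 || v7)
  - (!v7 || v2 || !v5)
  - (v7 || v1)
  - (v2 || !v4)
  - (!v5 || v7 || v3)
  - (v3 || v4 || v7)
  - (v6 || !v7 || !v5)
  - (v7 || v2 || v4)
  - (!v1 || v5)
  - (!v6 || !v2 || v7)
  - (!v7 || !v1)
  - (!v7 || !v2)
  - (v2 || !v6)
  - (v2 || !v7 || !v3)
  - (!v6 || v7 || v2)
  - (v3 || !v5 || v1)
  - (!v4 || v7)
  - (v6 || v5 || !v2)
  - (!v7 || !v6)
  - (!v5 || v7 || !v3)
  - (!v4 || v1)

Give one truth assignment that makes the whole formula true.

v1=False, v2=False, v3=False, v4=False, v5=False, v6=False, v7=True

Check each clause:
  1. (!v1 || !v4 || !v6) — !v6 is true.
  2. (!v4 || !v6 || v7) — !v6 is true.
  3. (v2 || !v5 || !v7) — !v5 is true.
  4. (v1 || v7) — v7 is true.
  5. (!v4 || v2) — !v4 is true.
  6. (!v5 || v3 || v7) — !v5 is true.
  7. (v4 || v3 || v7) — v7 is true.
  8. (!v5 || !v7 || v6) — !v5 is true.
  9. (v2 || v7 || v4) — v7 is true.
  10. (!v1 || v5) — !v1 is true.
  11. (v7 || !v6 || !v2) — !v6 is true.
  12. (!v7 || !v1) — !v1 is true.
  13. (!v2 || !v7) — !v2 is true.
  14. (v2 || !v6) — !v6 is true.
  15. (v2 || !v7 || !v3) — !v3 is true.
  16. (v2 || !v6 || v7) — !v6 is true.
  17. (v3 || !v5 || v1) — !v5 is true.
  18. (!v4 || v7) — !v4 is true.
  19. (v6 || v5 || !v2) — !v2 is true.
  20. (!v6 || !v7) — !v6 is true.
  21. (!v3 || !v5 || v7) — !v5 is true.
  22. (v1 || !v4) — !v4 is true.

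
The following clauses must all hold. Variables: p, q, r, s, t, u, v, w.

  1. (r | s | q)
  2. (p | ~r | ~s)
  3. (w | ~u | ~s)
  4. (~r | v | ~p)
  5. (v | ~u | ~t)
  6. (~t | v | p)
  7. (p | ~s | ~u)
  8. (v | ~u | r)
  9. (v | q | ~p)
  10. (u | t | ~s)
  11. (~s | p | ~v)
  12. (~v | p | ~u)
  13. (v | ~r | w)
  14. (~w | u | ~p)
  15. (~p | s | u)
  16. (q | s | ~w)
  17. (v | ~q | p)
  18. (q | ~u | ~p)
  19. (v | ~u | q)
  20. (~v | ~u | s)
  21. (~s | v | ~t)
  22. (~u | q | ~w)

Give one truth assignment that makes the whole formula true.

p=0, q=1, r=0, s=0, t=1, u=0, v=1, w=0

Check each clause:
  1. (s | q | r) — q is true.
  2. (p | ~r | ~s) — ~s is true.
  3. (~s | w | ~u) — ~u is true.
  4. (~p | ~r | v) — ~r is true.
  5. (~u | ~t | v) — ~u is true.
  6. (v | p | ~t) — v is true.
  7. (~u | p | ~s) — ~u is true.
  8. (r | v | ~u) — ~u is true.
  9. (v | q | ~p) — q is true.
  10. (~s | u | t) — ~s is true.
  11. (~v | ~s | p) — ~s is true.
  12. (~v | p | ~u) — ~u is true.
  13. (w | ~r | v) — ~r is true.
  14. (u | ~p | ~w) — ~w is true.
  15. (s | u | ~p) — ~p is true.
  16. (s | q | ~w) — ~w is true.
  17. (p | v | ~q) — v is true.
  18. (q | ~u | ~p) — q is true.
  19. (q | ~u | v) — q is true.
  20. (~u | ~v | s) — ~u is true.
  21. (v | ~t | ~s) — ~s is true.
  22. (q | ~u | ~w) — ~w is true.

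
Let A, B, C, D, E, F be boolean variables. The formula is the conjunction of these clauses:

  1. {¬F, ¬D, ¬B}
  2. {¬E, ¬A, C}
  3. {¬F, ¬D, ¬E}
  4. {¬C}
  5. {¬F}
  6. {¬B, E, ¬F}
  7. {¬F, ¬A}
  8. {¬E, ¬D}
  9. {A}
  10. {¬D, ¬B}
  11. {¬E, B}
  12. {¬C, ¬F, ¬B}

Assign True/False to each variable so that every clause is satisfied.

A=True, B=False, C=False, D=True, E=False, F=False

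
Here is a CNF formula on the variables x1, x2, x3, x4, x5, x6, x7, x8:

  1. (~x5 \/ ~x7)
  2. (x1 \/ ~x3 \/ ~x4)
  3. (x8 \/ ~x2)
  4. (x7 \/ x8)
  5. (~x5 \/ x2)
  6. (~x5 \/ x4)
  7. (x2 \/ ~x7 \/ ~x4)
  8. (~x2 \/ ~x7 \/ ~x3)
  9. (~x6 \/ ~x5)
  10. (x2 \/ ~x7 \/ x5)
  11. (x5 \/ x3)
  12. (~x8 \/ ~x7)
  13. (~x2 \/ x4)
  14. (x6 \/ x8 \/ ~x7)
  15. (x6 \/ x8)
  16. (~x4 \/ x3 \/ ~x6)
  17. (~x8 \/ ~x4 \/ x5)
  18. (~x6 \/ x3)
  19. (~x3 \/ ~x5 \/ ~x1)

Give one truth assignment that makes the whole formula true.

Try x1 = True.
Branch on x2: take x2 = True.
  then x8 is forced to True.
  then x7 is forced to False.
  then x4 is forced to True.
  then x5 is forced to True.
  then x6 is forced to False.
  then x3 is forced to False.
Every clause has at least one true literal under this assignment.

x1 = True, x2 = True, x3 = False, x4 = True, x5 = True, x6 = False, x7 = False, x8 = True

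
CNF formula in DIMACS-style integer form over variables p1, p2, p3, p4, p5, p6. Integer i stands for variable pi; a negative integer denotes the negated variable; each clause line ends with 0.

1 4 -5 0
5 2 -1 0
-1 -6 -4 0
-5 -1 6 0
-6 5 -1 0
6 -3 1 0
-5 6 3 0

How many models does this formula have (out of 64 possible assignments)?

Case analysis on p1 and p5:
  p1=1, p5=1: remaining (p2,p3,p4,p6) ∈ {(0,0,0,1); (0,1,0,1); (1,0,0,1); (1,1,0,1)} — 4.
  p1=1, p5=0: remaining (p2,p3,p4,p6) ∈ {(1,0,0,0); (1,0,1,0); (1,1,0,0); (1,1,1,0)} — 4.
  p1=0, p5=1: remaining (p2,p3,p4,p6) ∈ {(0,0,1,1); (0,1,1,1); (1,0,1,1); (1,1,1,1)} — 4.
  p1=0, p5=0: p2, p4 free; 3 ways for (p3,p6) × 2^2 = 12.
Total: 4 + 4 + 4 + 12 = 24.

24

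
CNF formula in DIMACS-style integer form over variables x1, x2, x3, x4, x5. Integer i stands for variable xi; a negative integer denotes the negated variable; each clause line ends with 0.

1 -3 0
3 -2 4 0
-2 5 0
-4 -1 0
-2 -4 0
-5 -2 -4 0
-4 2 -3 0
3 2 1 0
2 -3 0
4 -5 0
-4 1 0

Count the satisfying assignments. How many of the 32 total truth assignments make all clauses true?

1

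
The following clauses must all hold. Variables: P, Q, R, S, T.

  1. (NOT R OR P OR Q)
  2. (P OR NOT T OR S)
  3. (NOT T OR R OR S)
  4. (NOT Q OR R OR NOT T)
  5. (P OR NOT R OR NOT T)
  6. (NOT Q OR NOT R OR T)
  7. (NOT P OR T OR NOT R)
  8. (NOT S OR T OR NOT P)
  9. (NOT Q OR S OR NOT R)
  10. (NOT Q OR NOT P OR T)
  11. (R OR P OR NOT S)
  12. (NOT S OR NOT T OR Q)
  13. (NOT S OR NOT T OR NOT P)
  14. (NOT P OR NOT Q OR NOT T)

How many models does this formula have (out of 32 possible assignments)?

4

The models are:
  P=F Q=F R=F S=F T=F
  P=F Q=T R=F S=F T=F
  P=T Q=F R=F S=F T=F
  P=T Q=F R=T S=F T=T
Count: 4.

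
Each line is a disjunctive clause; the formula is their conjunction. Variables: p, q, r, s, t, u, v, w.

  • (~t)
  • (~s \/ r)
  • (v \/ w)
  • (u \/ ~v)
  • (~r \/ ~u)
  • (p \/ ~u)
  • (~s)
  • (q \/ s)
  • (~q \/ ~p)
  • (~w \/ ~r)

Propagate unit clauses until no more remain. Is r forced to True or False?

Unit clause (~t) sets t = False.
(~s) stands alone — s = False.
(s \/ q): since s = False, the clause reduces to (q). q = True.
From (~q \/ ~p) and q = True: p = False.
(p \/ ~u) with p = False leaves only ~u, so u = False.
(u \/ ~v): since u = False, the clause reduces to (~v). v = False.
(v \/ w): since v = False, the clause reduces to (w). w = True.
(~w \/ ~r) with w = True leaves only ~r, so r = False.

False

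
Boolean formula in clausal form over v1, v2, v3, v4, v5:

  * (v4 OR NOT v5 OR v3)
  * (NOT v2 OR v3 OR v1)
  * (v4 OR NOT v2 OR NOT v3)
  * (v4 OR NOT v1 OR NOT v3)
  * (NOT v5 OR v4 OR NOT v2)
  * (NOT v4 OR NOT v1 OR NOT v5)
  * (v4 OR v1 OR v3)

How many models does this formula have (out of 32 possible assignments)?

14

Case analysis on v4 and v3:
  v4=T, v3=T: v2 free; 3 ways for (v1,v5) × 2^1 = 6.
  v4=T, v3=F: remaining (v1,v2,v5) ∈ {(F,F,F); (F,F,T); (T,F,F); (T,T,F)} — 4.
  v4=F, v3=T: remaining (v1,v2,v5) ∈ {(F,F,F); (F,F,T)} — 2.
  v4=F, v3=F: remaining (v1,v2,v5) ∈ {(T,F,F); (T,T,F)} — 2.
Total: 6 + 4 + 2 + 2 = 14.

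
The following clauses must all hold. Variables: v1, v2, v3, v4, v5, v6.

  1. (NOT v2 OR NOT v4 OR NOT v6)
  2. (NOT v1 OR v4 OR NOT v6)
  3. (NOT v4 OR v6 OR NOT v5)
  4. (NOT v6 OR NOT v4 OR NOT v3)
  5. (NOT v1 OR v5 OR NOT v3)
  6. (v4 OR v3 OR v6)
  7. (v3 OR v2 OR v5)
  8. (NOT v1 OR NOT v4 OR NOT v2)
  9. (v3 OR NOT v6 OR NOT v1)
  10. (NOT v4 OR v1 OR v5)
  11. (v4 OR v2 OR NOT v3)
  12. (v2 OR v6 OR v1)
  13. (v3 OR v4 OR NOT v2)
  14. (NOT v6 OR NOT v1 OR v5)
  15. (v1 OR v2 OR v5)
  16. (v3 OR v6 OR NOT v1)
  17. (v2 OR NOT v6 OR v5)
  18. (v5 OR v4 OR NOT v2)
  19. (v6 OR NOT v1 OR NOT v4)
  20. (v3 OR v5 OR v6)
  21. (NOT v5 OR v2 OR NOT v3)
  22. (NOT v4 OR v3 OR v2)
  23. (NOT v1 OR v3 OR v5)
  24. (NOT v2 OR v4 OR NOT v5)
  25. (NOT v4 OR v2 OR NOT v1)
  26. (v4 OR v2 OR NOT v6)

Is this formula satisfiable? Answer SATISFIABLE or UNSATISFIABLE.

v4 = True:
  v1 = True:
    propagation gives v2=False; an empty clause results — contradiction.
  v1 = False:
    propagation gives v5=True, v6=True, v2=False, v3=False; an empty clause results — contradiction.
v4 = False:
  v2 = True:
    propagation gives v3=True, v5=True; an empty clause results — contradiction.
  v2 = False:
    propagation gives v3=False, v6=True; an empty clause results — contradiction.
Every branch closes, so no satisfying assignment exists.

UNSATISFIABLE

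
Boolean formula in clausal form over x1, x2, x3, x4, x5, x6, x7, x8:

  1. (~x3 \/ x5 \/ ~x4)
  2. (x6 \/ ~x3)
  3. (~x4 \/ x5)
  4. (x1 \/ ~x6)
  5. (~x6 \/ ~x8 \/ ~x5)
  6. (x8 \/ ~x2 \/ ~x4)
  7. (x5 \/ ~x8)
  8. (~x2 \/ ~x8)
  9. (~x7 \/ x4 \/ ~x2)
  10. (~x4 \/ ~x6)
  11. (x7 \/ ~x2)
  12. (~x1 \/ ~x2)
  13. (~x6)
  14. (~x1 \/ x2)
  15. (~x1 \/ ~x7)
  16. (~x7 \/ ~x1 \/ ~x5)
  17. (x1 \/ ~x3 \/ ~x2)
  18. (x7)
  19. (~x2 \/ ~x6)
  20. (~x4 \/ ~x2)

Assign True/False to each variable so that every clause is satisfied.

The clause (~x6) is unit: x6 must be False.
(~x3) is a unit clause, so x3 = False.
(x7) is a unit clause, so x7 = True.
(~x1) is a unit clause, so x1 = False.
Pure literal: x2 appears only negated; assign x2 = False.
Pure literal: x5 appears only positively; assign x5 = True.
x4, x8 are now unconstrained; take x4 = False, x8 = False.

x1=False, x2=False, x3=False, x4=False, x5=True, x6=False, x7=True, x8=False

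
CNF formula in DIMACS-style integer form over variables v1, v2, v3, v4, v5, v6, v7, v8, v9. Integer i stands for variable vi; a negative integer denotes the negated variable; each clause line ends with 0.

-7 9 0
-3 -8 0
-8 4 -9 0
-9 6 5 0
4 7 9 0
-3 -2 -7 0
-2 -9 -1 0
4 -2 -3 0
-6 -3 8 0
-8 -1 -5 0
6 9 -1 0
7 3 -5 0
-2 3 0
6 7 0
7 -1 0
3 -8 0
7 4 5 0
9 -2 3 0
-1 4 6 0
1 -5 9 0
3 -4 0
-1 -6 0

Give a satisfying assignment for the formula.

v1 = False, v2 = False, v3 = True, v4 = False, v5 = True, v6 = False, v7 = True, v8 = False, v9 = True

Pure literal: v2 appears only negated; assign v2 = False.
Try v1 = False.
For the remaining variables, v3 = True, v4 = False, v5 = True, v6 = False, v7 = True, v8 = False, v9 = True works.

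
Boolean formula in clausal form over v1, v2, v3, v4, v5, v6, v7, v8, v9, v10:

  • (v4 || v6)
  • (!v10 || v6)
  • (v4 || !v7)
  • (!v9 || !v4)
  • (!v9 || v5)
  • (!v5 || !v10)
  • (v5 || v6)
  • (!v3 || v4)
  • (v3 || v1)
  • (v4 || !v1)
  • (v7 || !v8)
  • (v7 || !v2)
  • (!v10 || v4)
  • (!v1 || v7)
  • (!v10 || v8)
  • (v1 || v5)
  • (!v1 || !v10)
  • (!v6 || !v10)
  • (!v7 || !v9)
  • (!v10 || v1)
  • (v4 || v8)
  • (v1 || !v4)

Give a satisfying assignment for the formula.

v1=T, v2=F, v3=T, v4=T, v5=T, v6=T, v7=T, v8=F, v9=F, v10=F

Check each clause:
  1. (v6 || v4) — v4 is true.
  2. (v6 || !v10) — v6 is true.
  3. (v4 || !v7) — v4 is true.
  4. (!v4 || !v9) — !v9 is true.
  5. (v5 || !v9) — v5 is true.
  6. (!v10 || !v5) — !v10 is true.
  7. (v6 || v5) — v5 is true.
  8. (!v3 || v4) — v4 is true.
  9. (v1 || v3) — v1 is true.
  10. (v4 || !v1) — v4 is true.
  11. (v7 || !v8) — !v8 is true.
  12. (!v2 || v7) — !v2 is true.
  13. (!v10 || v4) — v4 is true.
  14. (v7 || !v1) — v7 is true.
  15. (!v10 || v8) — !v10 is true.
  16. (v1 || v5) — v1 is true.
  17. (!v1 || !v10) — !v10 is true.
  18. (!v10 || !v6) — !v10 is true.
  19. (!v9 || !v7) — !v9 is true.
  20. (v1 || !v10) — v1 is true.
  21. (v4 || v8) — v4 is true.
  22. (v1 || !v4) — v1 is true.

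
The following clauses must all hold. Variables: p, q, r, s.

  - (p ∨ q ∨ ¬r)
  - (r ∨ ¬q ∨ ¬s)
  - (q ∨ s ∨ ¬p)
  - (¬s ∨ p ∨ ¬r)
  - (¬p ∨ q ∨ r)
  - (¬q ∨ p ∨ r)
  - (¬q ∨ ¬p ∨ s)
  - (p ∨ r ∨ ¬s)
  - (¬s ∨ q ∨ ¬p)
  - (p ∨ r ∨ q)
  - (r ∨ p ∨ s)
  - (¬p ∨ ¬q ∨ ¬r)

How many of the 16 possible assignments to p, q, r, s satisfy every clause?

1

Satisfying assignments:
  p=0 q=1 r=1 s=0
That's 1 in total.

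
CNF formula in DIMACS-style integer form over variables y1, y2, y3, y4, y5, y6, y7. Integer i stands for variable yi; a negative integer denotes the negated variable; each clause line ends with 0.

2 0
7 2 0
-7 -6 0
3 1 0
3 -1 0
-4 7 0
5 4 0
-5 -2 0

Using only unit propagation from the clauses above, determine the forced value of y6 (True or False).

False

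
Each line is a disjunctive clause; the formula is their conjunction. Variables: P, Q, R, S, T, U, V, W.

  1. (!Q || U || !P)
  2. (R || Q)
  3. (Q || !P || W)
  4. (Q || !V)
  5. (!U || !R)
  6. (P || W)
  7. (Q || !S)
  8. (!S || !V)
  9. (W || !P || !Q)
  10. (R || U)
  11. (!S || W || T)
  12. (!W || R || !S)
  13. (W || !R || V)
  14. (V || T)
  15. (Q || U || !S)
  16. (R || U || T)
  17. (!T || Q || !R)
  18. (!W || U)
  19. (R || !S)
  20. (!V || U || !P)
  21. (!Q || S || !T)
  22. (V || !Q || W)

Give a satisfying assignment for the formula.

P=False  Q=True  R=False  S=False  T=False  U=True  V=True  W=True

Check each clause:
  1. (U || !Q || !P) — !P is true.
  2. (Q || R) — Q is true.
  3. (!P || Q || W) — W is true.
  4. (Q || !V) — Q is true.
  5. (!R || !U) — !R is true.
  6. (W || P) — W is true.
  7. (!S || Q) — Q is true.
  8. (!S || !V) — !S is true.
  9. (!P || !Q || W) — W is true.
  10. (R || U) — U is true.
  11. (T || W || !S) — W is true.
  12. (!S || !W || R) — !S is true.
  13. (W || !R || V) — W is true.
  14. (T || V) — V is true.
  15. (!S || Q || U) — Q is true.
  16. (R || T || U) — U is true.
  17. (Q || !R || !T) — Q is true.
  18. (U || !W) — U is true.
  19. (!S || R) — !S is true.
  20. (U || !V || !P) — !P is true.
  21. (!Q || S || !T) — !T is true.
  22. (W || !Q || V) — W is true.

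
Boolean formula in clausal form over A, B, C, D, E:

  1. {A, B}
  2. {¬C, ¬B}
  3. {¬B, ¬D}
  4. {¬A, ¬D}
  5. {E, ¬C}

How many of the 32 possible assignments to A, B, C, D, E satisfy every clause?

7

Case analysis on B and A:
  B=T, A=T: remaining (C,D,E) ∈ {(F,F,F); (F,F,T)} — 2.
  B=T, A=F: remaining (C,D,E) ∈ {(F,F,F); (F,F,T)} — 2.
  B=F, A=T: remaining (C,D,E) ∈ {(F,F,F); (F,F,T); (T,F,T)} — 3.
  B=F, A=F: a clause becomes empty — 0.
Total: 2 + 2 + 3 + 0 = 7.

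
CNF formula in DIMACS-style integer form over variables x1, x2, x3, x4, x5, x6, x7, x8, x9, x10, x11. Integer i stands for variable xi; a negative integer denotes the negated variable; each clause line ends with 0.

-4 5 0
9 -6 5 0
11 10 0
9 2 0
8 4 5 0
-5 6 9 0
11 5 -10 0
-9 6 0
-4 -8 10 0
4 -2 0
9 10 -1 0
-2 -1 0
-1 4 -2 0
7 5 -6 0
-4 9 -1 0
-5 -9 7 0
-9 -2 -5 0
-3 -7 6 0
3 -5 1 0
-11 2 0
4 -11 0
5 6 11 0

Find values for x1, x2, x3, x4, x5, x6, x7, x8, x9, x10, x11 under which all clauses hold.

Branch on x1: take x1 = False.
The remaining clauses are satisfied by x2 = False, x3 = True, x4 = True, x5 = True, x6 = True, x7 = True, x8 = True, x9 = True, x10 = True, x11 = False.
Check each clause:
  1. (NOT x4 OR x5) — x5 is true.
  2. (x9 OR x5 OR NOT x6) — x9 is true.
  3. (x10 OR x11) — x10 is true.
  4. (x2 OR x9) — x9 is true.
  5. (x4 OR x8 OR x5) — x8 is true.
  6. (NOT x5 OR x6 OR x9) — x9 is true.
  7. (x11 OR NOT x10 OR x5) — x5 is true.
  8. (x6 OR NOT x9) — x6 is true.
  9. (x10 OR NOT x4 OR NOT x8) — x10 is true.
  10. (x4 OR NOT x2) — x4 is true.
  11. (NOT x1 OR x10 OR x9) — x9 is true.
  12. (NOT x1 OR NOT x2) — NOT x2 is true.
  13. (x4 OR NOT x2 OR NOT x1) — x4 is true.
  14. (NOT x6 OR x5 OR x7) — x5 is true.
  15. (NOT x1 OR x9 OR NOT x4) — x9 is true.
  16. (x7 OR NOT x9 OR NOT x5) — x7 is true.
  17. (NOT x9 OR NOT x2 OR NOT x5) — NOT x2 is true.
  18. (NOT x3 OR NOT x7 OR x6) — x6 is true.
  19. (x3 OR NOT x5 OR x1) — x3 is true.
  20. (NOT x11 OR x2) — NOT x11 is true.
  21. (NOT x11 OR x4) — x4 is true.
  22. (x11 OR x6 OR x5) — x5 is true.

x1=F, x2=F, x3=T, x4=T, x5=T, x6=T, x7=T, x8=T, x9=T, x10=T, x11=F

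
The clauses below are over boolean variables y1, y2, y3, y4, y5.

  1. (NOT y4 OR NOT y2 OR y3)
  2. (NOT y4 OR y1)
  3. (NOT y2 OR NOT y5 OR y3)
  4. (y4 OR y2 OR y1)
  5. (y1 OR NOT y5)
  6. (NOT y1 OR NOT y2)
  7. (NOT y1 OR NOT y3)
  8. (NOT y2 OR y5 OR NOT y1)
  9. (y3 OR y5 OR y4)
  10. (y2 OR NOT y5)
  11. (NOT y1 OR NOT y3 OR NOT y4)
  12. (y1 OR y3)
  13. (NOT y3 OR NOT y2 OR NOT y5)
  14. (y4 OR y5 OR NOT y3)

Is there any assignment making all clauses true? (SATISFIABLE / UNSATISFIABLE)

SATISFIABLE

Branch on y1: take y1 = True.
  then y2 is forced to False.
  then y3 is forced to False.
  then y5 is forced to False.
  then y4 is forced to True.
So y1=T, y2=F, y3=F, y4=T, y5=F is a satisfying assignment.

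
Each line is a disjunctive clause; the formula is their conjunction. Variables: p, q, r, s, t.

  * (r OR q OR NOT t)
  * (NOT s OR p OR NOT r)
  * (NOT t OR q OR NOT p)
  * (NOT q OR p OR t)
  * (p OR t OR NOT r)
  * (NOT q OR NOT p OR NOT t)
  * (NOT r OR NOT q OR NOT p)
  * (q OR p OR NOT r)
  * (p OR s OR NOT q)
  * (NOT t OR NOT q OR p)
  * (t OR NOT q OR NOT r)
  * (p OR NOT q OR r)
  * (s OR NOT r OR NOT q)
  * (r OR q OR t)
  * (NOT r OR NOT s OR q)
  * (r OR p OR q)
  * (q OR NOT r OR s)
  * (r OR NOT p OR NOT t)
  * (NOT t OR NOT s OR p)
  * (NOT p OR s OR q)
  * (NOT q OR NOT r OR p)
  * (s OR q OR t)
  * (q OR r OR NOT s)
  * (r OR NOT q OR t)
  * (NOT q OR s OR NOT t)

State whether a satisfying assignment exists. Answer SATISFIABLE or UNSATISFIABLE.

q = True:
  p = True:
    propagation gives t=False, r=False; an empty clause results — contradiction.
  p = False:
    propagation gives t=True; an empty clause results — contradiction.
q = False:
  r = True:
    propagation gives p=True, t=False, s=False; an empty clause results — contradiction.
  r = False:
    propagation gives t=False; an empty clause results — contradiction.
Every branch closes, so no satisfying assignment exists.

UNSATISFIABLE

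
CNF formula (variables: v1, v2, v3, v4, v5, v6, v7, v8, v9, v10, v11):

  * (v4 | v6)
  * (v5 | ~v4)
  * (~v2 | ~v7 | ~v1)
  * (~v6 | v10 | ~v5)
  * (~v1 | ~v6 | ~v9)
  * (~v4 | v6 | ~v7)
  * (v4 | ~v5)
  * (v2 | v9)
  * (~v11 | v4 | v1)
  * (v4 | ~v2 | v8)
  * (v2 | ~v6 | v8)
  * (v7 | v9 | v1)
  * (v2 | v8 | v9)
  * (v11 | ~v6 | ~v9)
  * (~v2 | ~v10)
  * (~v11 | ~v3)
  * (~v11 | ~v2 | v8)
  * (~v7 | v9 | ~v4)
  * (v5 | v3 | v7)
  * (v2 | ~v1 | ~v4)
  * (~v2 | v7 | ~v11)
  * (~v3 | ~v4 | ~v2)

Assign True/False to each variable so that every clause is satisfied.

v1=1  v2=1  v3=0  v4=1  v5=1  v6=0  v7=0  v8=0  v9=1  v10=0  v11=0

Check each clause:
  1. (v6 | v4) — v4 is true.
  2. (~v4 | v5) — v5 is true.
  3. (~v2 | ~v7 | ~v1) — ~v7 is true.
  4. (~v5 | v10 | ~v6) — ~v6 is true.
  5. (~v9 | ~v1 | ~v6) — ~v6 is true.
  6. (v6 | ~v4 | ~v7) — ~v7 is true.
  7. (v4 | ~v5) — v4 is true.
  8. (v9 | v2) — v9 is true.
  9. (v4 | ~v11 | v1) — v1 is true.
  10. (v8 | ~v2 | v4) — v4 is true.
  11. (v8 | v2 | ~v6) — ~v6 is true.
  12. (v9 | v1 | v7) — v1 is true.
  13. (v9 | v2 | v8) — v9 is true.
  14. (v11 | ~v6 | ~v9) — ~v6 is true.
  15. (~v2 | ~v10) — ~v10 is true.
  16. (~v11 | ~v3) — ~v3 is true.
  17. (~v2 | v8 | ~v11) — ~v11 is true.
  18. (~v7 | v9 | ~v4) — v9 is true.
  19. (v5 | v7 | v3) — v5 is true.
  20. (~v4 | v2 | ~v1) — v2 is true.
  21. (~v2 | v7 | ~v11) — ~v11 is true.
  22. (~v2 | ~v4 | ~v3) — ~v3 is true.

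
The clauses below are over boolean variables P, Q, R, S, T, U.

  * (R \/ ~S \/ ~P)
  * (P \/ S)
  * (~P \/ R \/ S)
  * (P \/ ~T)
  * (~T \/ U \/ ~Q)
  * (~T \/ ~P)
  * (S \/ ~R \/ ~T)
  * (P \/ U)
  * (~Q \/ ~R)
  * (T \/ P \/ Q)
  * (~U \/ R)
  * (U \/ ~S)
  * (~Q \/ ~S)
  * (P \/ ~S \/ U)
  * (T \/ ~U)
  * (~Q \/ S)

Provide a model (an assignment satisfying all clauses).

P=True  Q=False  R=True  S=False  T=False  U=False

Set P = True and propagate.
  then T is forced to False.
  then U is forced to False.
  then S is forced to False.
  then R is forced to True.
  then Q is forced to False.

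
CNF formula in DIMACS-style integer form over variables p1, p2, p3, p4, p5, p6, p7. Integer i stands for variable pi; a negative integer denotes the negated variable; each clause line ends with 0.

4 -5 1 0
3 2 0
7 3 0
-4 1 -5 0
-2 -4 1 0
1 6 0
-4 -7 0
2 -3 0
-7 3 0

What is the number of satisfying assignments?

Case analysis on p1 and p3:
  p1=T, p3=T: p5, p6 free; 3 ways for (p2,p4,p7) × 2^2 = 12.
  p1=T, p3=F: a clause becomes empty — 0.
  p1=F, p3=T: remaining (p2,p4,p5,p6,p7) ∈ {(T,F,F,T,F); (T,F,F,T,T)} — 2.
  p1=F, p3=F: a clause becomes empty — 0.
Total: 12 + 0 + 2 + 0 = 14.

14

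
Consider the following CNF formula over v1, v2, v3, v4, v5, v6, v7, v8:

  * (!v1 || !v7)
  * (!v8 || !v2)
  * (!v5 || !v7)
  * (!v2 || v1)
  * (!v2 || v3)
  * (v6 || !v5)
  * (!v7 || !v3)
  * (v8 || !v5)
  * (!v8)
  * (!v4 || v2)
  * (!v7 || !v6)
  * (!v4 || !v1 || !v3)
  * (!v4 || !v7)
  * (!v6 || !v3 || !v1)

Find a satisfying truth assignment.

v1 = 1, v2 = 0, v3 = 0, v4 = 0, v5 = 0, v6 = 0, v7 = 0, v8 = 0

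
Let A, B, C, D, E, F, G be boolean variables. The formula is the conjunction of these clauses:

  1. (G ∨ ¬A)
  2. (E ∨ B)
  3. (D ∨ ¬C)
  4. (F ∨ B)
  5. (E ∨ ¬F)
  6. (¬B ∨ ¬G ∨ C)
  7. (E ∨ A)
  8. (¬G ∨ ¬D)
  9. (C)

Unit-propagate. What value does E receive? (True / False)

True

Unit clause (C) sets C = True.
(D ∨ ¬C) with C = True leaves only D, so D = True.
In (¬D ∨ ¬G), ¬D is now false; ¬G must hold, so G = False.
In (¬A ∨ G), G is now false; ¬A must hold, so A = False.
In (E ∨ A), A is now false; E must hold, so E = True.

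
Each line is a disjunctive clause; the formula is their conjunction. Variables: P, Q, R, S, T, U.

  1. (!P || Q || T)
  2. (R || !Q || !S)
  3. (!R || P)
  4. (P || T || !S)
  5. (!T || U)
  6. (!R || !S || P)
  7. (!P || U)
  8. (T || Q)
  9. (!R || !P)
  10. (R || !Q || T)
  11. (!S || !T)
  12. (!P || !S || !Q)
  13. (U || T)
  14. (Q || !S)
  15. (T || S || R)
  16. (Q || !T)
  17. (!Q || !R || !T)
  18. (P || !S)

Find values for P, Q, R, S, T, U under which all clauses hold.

P=False, Q=True, R=False, S=False, T=True, U=True

Pure literal: U appears only positively; assign U = True.
Try P = False.
  then R is forced to False.
  then S is forced to False.
  then T is forced to True.
  then Q is forced to True.
Check each clause:
  1. (T || Q || !P) — Q is true.
  2. (!Q || R || !S) — !S is true.
  3. (!R || P) — !R is true.
  4. (!S || T || P) — !S is true.
  5. (!T || U) — U is true.
  6. (!S || !R || P) — !S is true.
  7. (U || !P) — !P is true.
  8. (T || Q) — Q is true.
  9. (!P || !R) — !R is true.
  10. (!Q || T || R) — T is true.
  11. (!S || !T) — !S is true.
  12. (!S || !P || !Q) — !S is true.
  13. (U || T) — T is true.
  14. (Q || !S) — Q is true.
  15. (T || S || R) — T is true.
  16. (Q || !T) — Q is true.
  17. (!R || !Q || !T) — !R is true.
  18. (P || !S) — !S is true.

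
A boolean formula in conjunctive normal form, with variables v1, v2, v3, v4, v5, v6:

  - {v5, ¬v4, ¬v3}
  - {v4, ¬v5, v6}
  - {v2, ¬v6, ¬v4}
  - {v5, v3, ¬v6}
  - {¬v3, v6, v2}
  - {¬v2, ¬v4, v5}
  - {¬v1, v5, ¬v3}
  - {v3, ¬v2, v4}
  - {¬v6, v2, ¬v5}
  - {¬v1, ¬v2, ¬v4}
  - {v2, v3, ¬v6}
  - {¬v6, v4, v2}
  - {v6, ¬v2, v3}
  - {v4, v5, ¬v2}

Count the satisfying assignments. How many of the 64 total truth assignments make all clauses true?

11

Split on v2, then v4.
  v2=T, v4=T: remaining (v1,v3,v5,v6) ∈ {(F,F,T,T); (F,T,T,F); (F,T,T,T)} — 3.
  v2=T, v4=F: remaining (v1,v3,v5,v6) ∈ {(F,T,T,T); (T,T,T,T)} — 2.
  v2=F, v4=T: remaining (v1,v3,v5,v6) ∈ {(F,F,F,F); (F,F,T,F); (T,F,F,F); (T,F,T,F)} — 4.
  v2=F, v4=F: remaining (v1,v3,v5,v6) ∈ {(F,F,F,F); (T,F,F,F)} — 2.
Total: 3 + 2 + 4 + 2 = 11.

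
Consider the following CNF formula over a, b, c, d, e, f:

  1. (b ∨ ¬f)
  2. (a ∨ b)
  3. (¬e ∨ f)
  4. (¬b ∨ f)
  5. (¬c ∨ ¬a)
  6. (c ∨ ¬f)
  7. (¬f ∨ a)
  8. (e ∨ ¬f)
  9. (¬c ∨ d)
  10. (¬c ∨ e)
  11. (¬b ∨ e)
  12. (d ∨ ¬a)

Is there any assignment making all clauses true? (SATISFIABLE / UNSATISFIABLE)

SATISFIABLE

d occurs only positively in the remaining clauses — set d = True.
Branch on a: take a = True.
  then c is forced to False.
  then f is forced to False.
  then e is forced to False.
  then b is forced to False.
So a=True, b=False, c=False, d=True, e=False, f=False is a satisfying assignment.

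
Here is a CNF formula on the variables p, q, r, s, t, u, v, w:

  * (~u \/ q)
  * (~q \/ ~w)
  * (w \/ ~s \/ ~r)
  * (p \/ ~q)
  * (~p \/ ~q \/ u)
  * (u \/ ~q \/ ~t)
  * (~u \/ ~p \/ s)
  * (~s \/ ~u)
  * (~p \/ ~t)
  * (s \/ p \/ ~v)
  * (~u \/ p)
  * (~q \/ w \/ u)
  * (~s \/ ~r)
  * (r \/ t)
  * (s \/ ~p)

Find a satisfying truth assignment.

p=False, q=False, r=False, s=True, t=True, u=False, v=False, w=True

Check each clause:
  1. (~u \/ q) — ~u is true.
  2. (~q \/ ~w) — ~q is true.
  3. (w \/ ~r \/ ~s) — w is true.
  4. (p \/ ~q) — ~q is true.
  5. (u \/ ~p \/ ~q) — ~p is true.
  6. (u \/ ~t \/ ~q) — ~q is true.
  7. (~p \/ s \/ ~u) — ~u is true.
  8. (~s \/ ~u) — ~u is true.
  9. (~t \/ ~p) — ~p is true.
  10. (p \/ s \/ ~v) — ~v is true.
  11. (~u \/ p) — ~u is true.
  12. (u \/ ~q \/ w) — w is true.
  13. (~r \/ ~s) — ~r is true.
  14. (t \/ r) — t is true.
  15. (~p \/ s) — s is true.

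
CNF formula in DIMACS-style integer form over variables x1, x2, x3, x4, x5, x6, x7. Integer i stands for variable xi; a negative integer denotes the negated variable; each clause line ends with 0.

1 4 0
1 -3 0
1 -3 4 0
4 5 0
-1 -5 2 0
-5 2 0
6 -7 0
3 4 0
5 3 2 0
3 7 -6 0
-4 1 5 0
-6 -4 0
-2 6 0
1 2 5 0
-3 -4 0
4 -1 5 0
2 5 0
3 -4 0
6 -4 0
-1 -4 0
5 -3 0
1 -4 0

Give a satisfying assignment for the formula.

x1 = True  x2 = True  x3 = True  x4 = False  x5 = True  x6 = True  x7 = True

Check each clause:
  1. (x1 | x4) — x1 is true.
  2. (~x3 | x1) — x1 is true.
  3. (x4 | ~x3 | x1) — x1 is true.
  4. (x5 | x4) — x5 is true.
  5. (~x1 | x2 | ~x5) — x2 is true.
  6. (~x5 | x2) — x2 is true.
  7. (~x7 | x6) — x6 is true.
  8. (x4 | x3) — x3 is true.
  9. (x2 | x5 | x3) — x2 is true.
  10. (~x6 | x3 | x7) — x3 is true.
  11. (x1 | x5 | ~x4) — x1 is true.
  12. (~x6 | ~x4) — ~x4 is true.
  13. (~x2 | x6) — x6 is true.
  14. (x2 | x1 | x5) — x1 is true.
  15. (~x4 | ~x3) — ~x4 is true.
  16. (x4 | x5 | ~x1) — x5 is true.
  17. (x5 | x2) — x2 is true.
  18. (~x4 | x3) — x3 is true.
  19. (x6 | ~x4) — ~x4 is true.
  20. (~x1 | ~x4) — ~x4 is true.
  21. (x5 | ~x3) — x5 is true.
  22. (x1 | ~x4) — x1 is true.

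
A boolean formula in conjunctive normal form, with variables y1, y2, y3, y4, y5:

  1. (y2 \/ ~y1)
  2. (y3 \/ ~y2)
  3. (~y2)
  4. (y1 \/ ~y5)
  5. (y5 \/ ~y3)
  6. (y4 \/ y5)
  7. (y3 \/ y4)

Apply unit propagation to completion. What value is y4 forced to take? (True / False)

True

Unit clause (~y2) sets y2 = False.
In (~y1 \/ y2), y2 is now false; ~y1 must hold, so y1 = False.
(~y5 \/ y1) with y1 = False leaves only ~y5, so y5 = False.
(y5 \/ ~y3): since y5 = False, the clause reduces to (~y3). y3 = False.
(y5 \/ y4) with y5 = False leaves only y4, so y4 = True.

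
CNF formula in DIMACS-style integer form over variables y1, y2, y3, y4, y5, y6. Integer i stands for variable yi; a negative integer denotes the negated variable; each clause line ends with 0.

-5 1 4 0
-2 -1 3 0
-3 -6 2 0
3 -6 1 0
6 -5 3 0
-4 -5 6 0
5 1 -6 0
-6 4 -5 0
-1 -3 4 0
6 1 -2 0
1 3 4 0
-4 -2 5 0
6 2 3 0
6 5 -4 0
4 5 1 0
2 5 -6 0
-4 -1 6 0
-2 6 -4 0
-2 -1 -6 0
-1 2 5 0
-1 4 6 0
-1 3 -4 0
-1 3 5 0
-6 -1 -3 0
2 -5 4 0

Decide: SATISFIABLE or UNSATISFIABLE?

Set y1 = False and propagate.
Set y2 = True and propagate.
  then y6 is forced to True.
  then y3 is forced to True.
  then y5 is forced to True.
  then y4 is forced to True.
Every clause has at least one true literal under this assignment.
So y1=0, y2=1, y3=1, y4=1, y5=1, y6=1 is a satisfying assignment.

SATISFIABLE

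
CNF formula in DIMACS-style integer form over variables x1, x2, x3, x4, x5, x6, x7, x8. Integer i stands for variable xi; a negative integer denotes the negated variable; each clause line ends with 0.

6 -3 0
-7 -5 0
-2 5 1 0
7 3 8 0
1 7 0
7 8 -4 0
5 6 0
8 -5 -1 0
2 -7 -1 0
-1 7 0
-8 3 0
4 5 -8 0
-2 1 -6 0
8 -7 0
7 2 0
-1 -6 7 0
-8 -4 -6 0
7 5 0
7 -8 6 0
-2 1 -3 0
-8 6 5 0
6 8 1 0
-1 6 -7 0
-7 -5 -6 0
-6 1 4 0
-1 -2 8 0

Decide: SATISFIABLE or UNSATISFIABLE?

UNSATISFIABLE

x7 = True:
  propagation gives x5=False, x6=True, x8=True, x3=True; an empty clause results — contradiction.
x7 = False:
  propagation gives x1=True; an empty clause results — contradiction.
Every branch closes, so no satisfying assignment exists.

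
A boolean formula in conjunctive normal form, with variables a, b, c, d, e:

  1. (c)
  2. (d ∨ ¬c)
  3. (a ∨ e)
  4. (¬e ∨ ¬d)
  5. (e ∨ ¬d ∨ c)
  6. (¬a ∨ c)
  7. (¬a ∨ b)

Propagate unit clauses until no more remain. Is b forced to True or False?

True

Unit clause (c) sets c = True.
From (d ∨ ¬c) and c = True: d = True.
In (¬d ∨ ¬e), ¬d is now false; ¬e must hold, so e = False.
From (a ∨ e) and e = False: a = True.
From (¬a ∨ b) and a = True: b = True.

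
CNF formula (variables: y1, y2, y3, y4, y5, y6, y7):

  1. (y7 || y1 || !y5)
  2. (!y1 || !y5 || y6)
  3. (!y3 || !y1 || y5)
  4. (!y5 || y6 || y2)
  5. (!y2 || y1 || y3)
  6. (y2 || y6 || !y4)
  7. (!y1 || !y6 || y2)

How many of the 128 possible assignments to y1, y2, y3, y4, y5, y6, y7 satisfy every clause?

46

Case analysis on y1 and y2:
  y1=1, y2=1: y4, y7 free; 4 ways for (y3,y5,y6) × 2^2 = 16.
  y1=1, y2=0: remaining (y3,y4,y5,y6,y7) ∈ {(0,0,0,0,0); (0,0,0,0,1)} — 2.
  y1=0, y2=1: y4, y6 free; 3 ways for (y3,y5,y7) × 2^2 = 12.
  y1=0, y2=0: y3 free; 8 ways for (y4,y5,y6,y7) × 2^1 = 16.
Total: 16 + 2 + 12 + 16 = 46.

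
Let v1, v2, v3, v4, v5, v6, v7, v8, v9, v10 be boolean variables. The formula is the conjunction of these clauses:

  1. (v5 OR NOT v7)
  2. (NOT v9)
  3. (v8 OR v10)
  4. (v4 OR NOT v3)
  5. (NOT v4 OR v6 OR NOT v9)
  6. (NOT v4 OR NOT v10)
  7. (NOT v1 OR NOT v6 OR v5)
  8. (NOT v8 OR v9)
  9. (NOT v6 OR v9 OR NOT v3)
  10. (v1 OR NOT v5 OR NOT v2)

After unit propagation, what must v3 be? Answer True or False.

(NOT v9) stands alone — v9 = False.
In (v9 OR NOT v8), v9 is now false; NOT v8 must hold, so v8 = False.
(v10 OR v8) with v8 = False leaves only v10, so v10 = True.
From (NOT v10 OR NOT v4) and v10 = True: v4 = False.
From (NOT v3 OR v4) and v4 = False: v3 = False.

False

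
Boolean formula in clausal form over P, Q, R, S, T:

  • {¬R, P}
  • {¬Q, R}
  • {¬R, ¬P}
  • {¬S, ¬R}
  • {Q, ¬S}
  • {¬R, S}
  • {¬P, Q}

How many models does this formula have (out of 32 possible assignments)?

The models are:
  P=F Q=F R=F S=F T=F
  P=F Q=F R=F S=F T=T
That's 2 in total.

2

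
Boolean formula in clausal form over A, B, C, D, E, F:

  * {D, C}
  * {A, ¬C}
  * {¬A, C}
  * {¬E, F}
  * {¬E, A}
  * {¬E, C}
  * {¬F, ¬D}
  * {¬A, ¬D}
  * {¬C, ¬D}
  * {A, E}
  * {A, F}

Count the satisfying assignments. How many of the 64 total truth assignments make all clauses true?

Satisfying assignments:
  A=1 B=0 C=1 D=0 E=0 F=0
  A=1 B=0 C=1 D=0 E=0 F=1
  A=1 B=0 C=1 D=0 E=1 F=1
  A=1 B=1 C=1 D=0 E=0 F=0
  A=1 B=1 C=1 D=0 E=0 F=1
  A=1 B=1 C=1 D=0 E=1 F=1
Count: 6.

6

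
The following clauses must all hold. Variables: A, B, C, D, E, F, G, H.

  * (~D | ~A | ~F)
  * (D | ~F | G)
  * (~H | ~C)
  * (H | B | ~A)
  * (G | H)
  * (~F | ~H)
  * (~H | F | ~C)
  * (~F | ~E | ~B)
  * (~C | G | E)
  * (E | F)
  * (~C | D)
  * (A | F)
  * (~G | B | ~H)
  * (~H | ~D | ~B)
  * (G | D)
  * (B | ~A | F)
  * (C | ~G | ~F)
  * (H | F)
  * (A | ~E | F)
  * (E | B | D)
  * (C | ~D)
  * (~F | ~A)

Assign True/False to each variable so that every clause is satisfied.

Set A = False and propagate.
  then F is forced to True.
  then H is forced to False.
  then G is forced to True.
  then C is forced to True.
  then D is forced to True.
Branch on B: take B = False.
E is now unconstrained; take E = False.
Check each clause:
  1. (~F | ~D | ~A) — ~A is true.
  2. (~F | G | D) — D is true.
  3. (~C | ~H) — ~H is true.
  4. (B | H | ~A) — ~A is true.
  5. (G | H) — G is true.
  6. (~F | ~H) — ~H is true.
  7. (F | ~H | ~C) — ~H is true.
  8. (~B | ~E | ~F) — ~E is true.
  9. (G | ~C | E) — G is true.
  10. (E | F) — F is true.
  11. (D | ~C) — D is true.
  12. (A | F) — F is true.
  13. (~G | B | ~H) — ~H is true.
  14. (~D | ~H | ~B) — ~H is true.
  15. (D | G) — D is true.
  16. (F | ~A | B) — F is true.
  17. (~G | ~F | C) — C is true.
  18. (F | H) — F is true.
  19. (~E | A | F) — ~E is true.
  20. (B | D | E) — D is true.
  21. (C | ~D) — C is true.
  22. (~F | ~A) — ~A is true.

A=F, B=F, C=T, D=T, E=F, F=T, G=T, H=F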